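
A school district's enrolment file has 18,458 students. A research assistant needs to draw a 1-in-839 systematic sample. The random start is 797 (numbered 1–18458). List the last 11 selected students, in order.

12th selection = 797 + 11×839 = 10026
13th: 10026 + 839 = 10865
14th: 10865 + 839 = 11704
15th: 11704 + 839 = 12543
16th: 12543 + 839 = 13382
17th: 13382 + 839 = 14221
18th: 14221 + 839 = 15060
19th: 15060 + 839 = 15899
20th: 15899 + 839 = 16738
21st: 16738 + 839 = 17577
22nd: 17577 + 839 = 18416

10026, 10865, 11704, 12543, 13382, 14221, 15060, 15899, 16738, 17577, 18416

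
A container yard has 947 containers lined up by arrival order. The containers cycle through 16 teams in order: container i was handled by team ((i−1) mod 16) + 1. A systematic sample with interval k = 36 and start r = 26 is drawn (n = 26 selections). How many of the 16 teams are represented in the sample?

4

Consecutive selections differ by k = 36, so their team numbers differ by 36 mod 16 = 4.
gcd(36, 16) = 4, so the sample visits 16/4 = 4 distinct residues mod 16.
Start 26 is team 10; the teams hit are 2, 6, 10, 14.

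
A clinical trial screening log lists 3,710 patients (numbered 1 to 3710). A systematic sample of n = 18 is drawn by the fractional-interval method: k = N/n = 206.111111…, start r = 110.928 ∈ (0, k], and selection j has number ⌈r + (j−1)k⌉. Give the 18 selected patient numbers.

j=1: r + 0k = 110.928 → ⌈·⌉ = 111
j=2: r + 1k = 317.039111… → ⌈·⌉ = 318
j=3: r + 2k = 523.150222… → ⌈·⌉ = 524
j=4: r + 3k = 729.261333… → ⌈·⌉ = 730
j=5: r + 4k = 935.372444… → ⌈·⌉ = 936
j=6: r + 5k = 1141.483555… → ⌈·⌉ = 1142
j=7: r + 6k = 1347.594666… → ⌈·⌉ = 1348
j=8: r + 7k = 1553.705777… → ⌈·⌉ = 1554
j=9: r + 8k = 1759.816888… → ⌈·⌉ = 1760
j=10: r + 9k = 1965.928 → ⌈·⌉ = 1966
j=11: r + 10k = 2172.039111… → ⌈·⌉ = 2173
j=12: r + 11k = 2378.150222… → ⌈·⌉ = 2379
j=13: r + 12k = 2584.261333… → ⌈·⌉ = 2585
j=14: r + 13k = 2790.372444… → ⌈·⌉ = 2791
j=15: r + 14k = 2996.483555… → ⌈·⌉ = 2997
j=16: r + 15k = 3202.594666… → ⌈·⌉ = 3203
j=17: r + 16k = 3408.705777… → ⌈·⌉ = 3409
j=18: r + 17k = 3614.816888… → ⌈·⌉ = 3615

111, 318, 524, 730, 936, 1142, 1348, 1554, 1760, 1966, 2173, 2379, 2585, 2791, 2997, 3203, 3409, 3615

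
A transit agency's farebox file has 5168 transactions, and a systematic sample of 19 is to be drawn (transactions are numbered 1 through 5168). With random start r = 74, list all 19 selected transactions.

k = N/n = 5168/19 = 272
transaction 1: 74
transaction 2: 74 + 272 = 346
transaction 3: 346 + 272 = 618
transaction 4: 618 + 272 = 890
transaction 5: 890 + 272 = 1162
transaction 6: 1162 + 272 = 1434
transaction 7: 1434 + 272 = 1706
transaction 8: 1706 + 272 = 1978
transaction 9: 1978 + 272 = 2250
transaction 10: 2250 + 272 = 2522
transaction 11: 2522 + 272 = 2794
transaction 12: 2794 + 272 = 3066
transaction 13: 3066 + 272 = 3338
transaction 14: 3338 + 272 = 3610
transaction 15: 3610 + 272 = 3882
transaction 16: 3882 + 272 = 4154
transaction 17: 4154 + 272 = 4426
transaction 18: 4426 + 272 = 4698
transaction 19: 4698 + 272 = 4970

74, 346, 618, 890, 1162, 1434, 1706, 1978, 2250, 2522, 2794, 3066, 3338, 3610, 3882, 4154, 4426, 4698, 4970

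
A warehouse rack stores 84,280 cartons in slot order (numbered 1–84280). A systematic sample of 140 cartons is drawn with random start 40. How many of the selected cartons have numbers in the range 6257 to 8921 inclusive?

k = 84280/140 = 602
First selection ≥ 6257: 40 + ⌈(6257−40)/602⌉·602 = 40 + 11×602 = 6662
Last selection ≤ 8921: 40 + ⌊(8921−40)/602⌋·602 = 40 + 14×602 = 8468
Count = 14 − 11 + 1 = 4

4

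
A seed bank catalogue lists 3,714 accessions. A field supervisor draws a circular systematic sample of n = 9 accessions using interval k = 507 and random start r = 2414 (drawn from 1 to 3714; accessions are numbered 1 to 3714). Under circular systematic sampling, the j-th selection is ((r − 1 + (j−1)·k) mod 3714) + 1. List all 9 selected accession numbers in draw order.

2414, 2921, 3428, 221, 728, 1235, 1742, 2249, 2756

Selection 1: 2414
Selection 2: 2414 + 507 = 2921
Selection 3: 2921 + 507 = 3428
Selection 4: 3428 + 507 = 3935 → 3935 − 3714 = 221
Selection 5: 221 + 507 = 728
Selection 6: 728 + 507 = 1235
Selection 7: 1235 + 507 = 1742
Selection 8: 1742 + 507 = 2249
Selection 9: 2249 + 507 = 2756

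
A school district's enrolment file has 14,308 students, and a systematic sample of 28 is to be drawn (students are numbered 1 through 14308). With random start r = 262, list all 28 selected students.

262, 773, 1284, 1795, 2306, 2817, 3328, 3839, 4350, 4861, 5372, 5883, 6394, 6905, 7416, 7927, 8438, 8949, 9460, 9971, 10482, 10993, 11504, 12015, 12526, 13037, 13548, 14059

k = N/n = 14308/28 = 511
student 1: 262
student 2: 262 + 511 = 773
student 3: 773 + 511 = 1284
student 4: 1284 + 511 = 1795
student 5: 1795 + 511 = 2306
student 6: 2306 + 511 = 2817
student 7: 2817 + 511 = 3328
student 8: 3328 + 511 = 3839
student 9: 3839 + 511 = 4350
student 10: 4350 + 511 = 4861
student 11: 4861 + 511 = 5372
student 12: 5372 + 511 = 5883
student 13: 5883 + 511 = 6394
student 14: 6394 + 511 = 6905
student 15: 6905 + 511 = 7416
student 16: 7416 + 511 = 7927
student 17: 7927 + 511 = 8438
student 18: 8438 + 511 = 8949
student 19: 8949 + 511 = 9460
student 20: 9460 + 511 = 9971
student 21: 9971 + 511 = 10482
student 22: 10482 + 511 = 10993
student 23: 10993 + 511 = 11504
student 24: 11504 + 511 = 12015
student 25: 12015 + 511 = 12526
student 26: 12526 + 511 = 13037
student 27: 13037 + 511 = 13548
student 28: 13548 + 511 = 14059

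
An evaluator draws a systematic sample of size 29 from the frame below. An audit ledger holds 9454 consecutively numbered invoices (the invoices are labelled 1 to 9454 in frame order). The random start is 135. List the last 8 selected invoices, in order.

6981, 7307, 7633, 7959, 8285, 8611, 8937, 9263

k = N/n = 9454/29 = 326
22nd selection = 135 + 21×326 = 6981
23rd: 6981 + 326 = 7307
24th: 7307 + 326 = 7633
25th: 7633 + 326 = 7959
26th: 7959 + 326 = 8285
27th: 8285 + 326 = 8611
28th: 8611 + 326 = 8937
29th: 8937 + 326 = 9263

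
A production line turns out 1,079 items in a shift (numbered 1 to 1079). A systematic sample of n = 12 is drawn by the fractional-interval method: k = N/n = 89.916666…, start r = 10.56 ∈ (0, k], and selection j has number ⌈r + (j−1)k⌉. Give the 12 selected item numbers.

j=1: r + 0k = 10.56 → ⌈·⌉ = 11
j=2: r + 1k = 100.476666… → ⌈·⌉ = 101
j=3: r + 2k = 190.393333… → ⌈·⌉ = 191
j=4: r + 3k = 280.31 → ⌈·⌉ = 281
j=5: r + 4k = 370.226666… → ⌈·⌉ = 371
j=6: r + 5k = 460.143333… → ⌈·⌉ = 461
j=7: r + 6k = 550.06 → ⌈·⌉ = 551
j=8: r + 7k = 639.976666… → ⌈·⌉ = 640
j=9: r + 8k = 729.893333… → ⌈·⌉ = 730
j=10: r + 9k = 819.81 → ⌈·⌉ = 820
j=11: r + 10k = 909.726666… → ⌈·⌉ = 910
j=12: r + 11k = 999.643333… → ⌈·⌉ = 1000

11, 101, 191, 281, 371, 461, 551, 640, 730, 820, 910, 1000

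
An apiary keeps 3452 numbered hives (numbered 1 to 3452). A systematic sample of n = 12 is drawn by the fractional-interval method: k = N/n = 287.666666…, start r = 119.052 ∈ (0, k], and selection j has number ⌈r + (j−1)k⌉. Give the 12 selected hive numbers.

j=1: r + 0k = 119.052 → ⌈·⌉ = 120
j=2: r + 1k = 406.718666… → ⌈·⌉ = 407
j=3: r + 2k = 694.385333… → ⌈·⌉ = 695
j=4: r + 3k = 982.052 → ⌈·⌉ = 983
j=5: r + 4k = 1269.718666… → ⌈·⌉ = 1270
j=6: r + 5k = 1557.385333… → ⌈·⌉ = 1558
j=7: r + 6k = 1845.052 → ⌈·⌉ = 1846
j=8: r + 7k = 2132.718666… → ⌈·⌉ = 2133
j=9: r + 8k = 2420.385333… → ⌈·⌉ = 2421
j=10: r + 9k = 2708.052 → ⌈·⌉ = 2709
j=11: r + 10k = 2995.718666… → ⌈·⌉ = 2996
j=12: r + 11k = 3283.385333… → ⌈·⌉ = 3284

120, 407, 695, 983, 1270, 1558, 1846, 2133, 2421, 2709, 2996, 3284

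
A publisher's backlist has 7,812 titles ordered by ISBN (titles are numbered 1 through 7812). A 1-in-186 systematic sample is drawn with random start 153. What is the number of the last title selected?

k = 186
42nd selection = r + (42−1)·k = 153 + 41×186 = 153 + 7626 = 7779

7779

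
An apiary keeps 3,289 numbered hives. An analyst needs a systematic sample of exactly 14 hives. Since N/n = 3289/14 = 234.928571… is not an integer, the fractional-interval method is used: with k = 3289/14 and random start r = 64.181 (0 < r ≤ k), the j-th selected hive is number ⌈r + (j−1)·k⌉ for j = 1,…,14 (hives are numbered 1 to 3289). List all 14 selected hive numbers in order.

j=1: r + 0k = 64.181 → ⌈·⌉ = 65
j=2: r + 1k = 299.109571… → ⌈·⌉ = 300
j=3: r + 2k = 534.038142… → ⌈·⌉ = 535
j=4: r + 3k = 768.966714… → ⌈·⌉ = 769
j=5: r + 4k = 1003.895285… → ⌈·⌉ = 1004
j=6: r + 5k = 1238.823857… → ⌈·⌉ = 1239
j=7: r + 6k = 1473.752428… → ⌈·⌉ = 1474
j=8: r + 7k = 1708.681 → ⌈·⌉ = 1709
j=9: r + 8k = 1943.609571… → ⌈·⌉ = 1944
j=10: r + 9k = 2178.538142… → ⌈·⌉ = 2179
j=11: r + 10k = 2413.466714… → ⌈·⌉ = 2414
j=12: r + 11k = 2648.395285… → ⌈·⌉ = 2649
j=13: r + 12k = 2883.323857… → ⌈·⌉ = 2884
j=14: r + 13k = 3118.252428… → ⌈·⌉ = 3119

65, 300, 535, 769, 1004, 1239, 1474, 1709, 1944, 2179, 2414, 2649, 2884, 3119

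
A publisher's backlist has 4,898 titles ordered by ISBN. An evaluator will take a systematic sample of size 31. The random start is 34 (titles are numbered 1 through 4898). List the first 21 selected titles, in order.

k = N/n = 4898/31 = 158
title 1: 34
title 2: 34 + 158 = 192
title 3: 192 + 158 = 350
title 4: 350 + 158 = 508
title 5: 508 + 158 = 666
title 6: 666 + 158 = 824
title 7: 824 + 158 = 982
title 8: 982 + 158 = 1140
title 9: 1140 + 158 = 1298
title 10: 1298 + 158 = 1456
title 11: 1456 + 158 = 1614
title 12: 1614 + 158 = 1772
title 13: 1772 + 158 = 1930
title 14: 1930 + 158 = 2088
title 15: 2088 + 158 = 2246
title 16: 2246 + 158 = 2404
title 17: 2404 + 158 = 2562
title 18: 2562 + 158 = 2720
title 19: 2720 + 158 = 2878
title 20: 2878 + 158 = 3036
title 21: 3036 + 158 = 3194

34, 192, 350, 508, 666, 824, 982, 1140, 1298, 1456, 1614, 1772, 1930, 2088, 2246, 2404, 2562, 2720, 2878, 3036, 3194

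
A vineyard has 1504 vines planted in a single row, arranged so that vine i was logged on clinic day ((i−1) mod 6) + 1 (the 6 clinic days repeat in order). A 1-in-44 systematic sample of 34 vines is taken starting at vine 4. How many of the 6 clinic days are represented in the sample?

Consecutive selections differ by k = 44, so their clinic day numbers differ by 44 mod 6 = 2.
gcd(44, 6) = 2, so the sample visits 6/2 = 3 distinct residues mod 6.
Start 4 is clinic day 4; the clinic days hit are 2, 4, 6.

3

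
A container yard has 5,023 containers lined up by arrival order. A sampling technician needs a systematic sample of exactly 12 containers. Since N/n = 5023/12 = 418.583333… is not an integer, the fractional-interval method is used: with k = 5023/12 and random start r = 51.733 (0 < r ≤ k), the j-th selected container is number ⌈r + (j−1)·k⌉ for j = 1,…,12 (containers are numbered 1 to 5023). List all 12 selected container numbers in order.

52, 471, 889, 1308, 1727, 2145, 2564, 2982, 3401, 3819, 4238, 4657

j=1: r + 0k = 51.733 → ⌈·⌉ = 52
j=2: r + 1k = 470.316333… → ⌈·⌉ = 471
j=3: r + 2k = 888.899666… → ⌈·⌉ = 889
j=4: r + 3k = 1307.483 → ⌈·⌉ = 1308
j=5: r + 4k = 1726.066333… → ⌈·⌉ = 1727
j=6: r + 5k = 2144.649666… → ⌈·⌉ = 2145
j=7: r + 6k = 2563.233 → ⌈·⌉ = 2564
j=8: r + 7k = 2981.816333… → ⌈·⌉ = 2982
j=9: r + 8k = 3400.399666… → ⌈·⌉ = 3401
j=10: r + 9k = 3818.983 → ⌈·⌉ = 3819
j=11: r + 10k = 4237.566333… → ⌈·⌉ = 4238
j=12: r + 11k = 4656.149666… → ⌈·⌉ = 4657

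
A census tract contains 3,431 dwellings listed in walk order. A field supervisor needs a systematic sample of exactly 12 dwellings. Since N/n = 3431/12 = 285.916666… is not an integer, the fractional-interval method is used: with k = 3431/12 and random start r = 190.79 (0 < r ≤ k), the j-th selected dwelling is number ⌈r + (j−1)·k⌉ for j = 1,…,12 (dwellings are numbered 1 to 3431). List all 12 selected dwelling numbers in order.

191, 477, 763, 1049, 1335, 1621, 1907, 2193, 2479, 2765, 3050, 3336

j=1: r + 0k = 190.79 → ⌈·⌉ = 191
j=2: r + 1k = 476.706666… → ⌈·⌉ = 477
j=3: r + 2k = 762.623333… → ⌈·⌉ = 763
j=4: r + 3k = 1048.54 → ⌈·⌉ = 1049
j=5: r + 4k = 1334.456666… → ⌈·⌉ = 1335
j=6: r + 5k = 1620.373333… → ⌈·⌉ = 1621
j=7: r + 6k = 1906.29 → ⌈·⌉ = 1907
j=8: r + 7k = 2192.206666… → ⌈·⌉ = 2193
j=9: r + 8k = 2478.123333… → ⌈·⌉ = 2479
j=10: r + 9k = 2764.04 → ⌈·⌉ = 2765
j=11: r + 10k = 3049.956666… → ⌈·⌉ = 3050
j=12: r + 11k = 3335.873333… → ⌈·⌉ = 3336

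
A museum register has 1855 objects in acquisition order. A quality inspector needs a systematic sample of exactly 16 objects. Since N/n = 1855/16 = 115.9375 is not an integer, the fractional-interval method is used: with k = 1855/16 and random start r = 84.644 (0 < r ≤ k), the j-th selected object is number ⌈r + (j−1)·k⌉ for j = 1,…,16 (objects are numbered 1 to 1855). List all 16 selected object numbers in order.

85, 201, 317, 433, 549, 665, 781, 897, 1013, 1129, 1245, 1360, 1476, 1592, 1708, 1824

j=1: r + 0k = 84.644 → ⌈·⌉ = 85
j=2: r + 1k = 200.5815 → ⌈·⌉ = 201
j=3: r + 2k = 316.519 → ⌈·⌉ = 317
j=4: r + 3k = 432.4565 → ⌈·⌉ = 433
j=5: r + 4k = 548.394 → ⌈·⌉ = 549
j=6: r + 5k = 664.3315 → ⌈·⌉ = 665
j=7: r + 6k = 780.269 → ⌈·⌉ = 781
j=8: r + 7k = 896.2065 → ⌈·⌉ = 897
j=9: r + 8k = 1012.144 → ⌈·⌉ = 1013
j=10: r + 9k = 1128.0815 → ⌈·⌉ = 1129
j=11: r + 10k = 1244.019 → ⌈·⌉ = 1245
j=12: r + 11k = 1359.9565 → ⌈·⌉ = 1360
j=13: r + 12k = 1475.894 → ⌈·⌉ = 1476
j=14: r + 13k = 1591.8315 → ⌈·⌉ = 1592
j=15: r + 14k = 1707.769 → ⌈·⌉ = 1708
j=16: r + 15k = 1823.7065 → ⌈·⌉ = 1824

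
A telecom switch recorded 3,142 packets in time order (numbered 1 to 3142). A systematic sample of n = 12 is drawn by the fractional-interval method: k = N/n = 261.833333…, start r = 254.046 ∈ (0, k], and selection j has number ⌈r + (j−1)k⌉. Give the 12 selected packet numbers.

255, 516, 778, 1040, 1302, 1564, 1826, 2087, 2349, 2611, 2873, 3135

j=1: r + 0k = 254.046 → ⌈·⌉ = 255
j=2: r + 1k = 515.879333… → ⌈·⌉ = 516
j=3: r + 2k = 777.712666… → ⌈·⌉ = 778
j=4: r + 3k = 1039.546 → ⌈·⌉ = 1040
j=5: r + 4k = 1301.379333… → ⌈·⌉ = 1302
j=6: r + 5k = 1563.212666… → ⌈·⌉ = 1564
j=7: r + 6k = 1825.046 → ⌈·⌉ = 1826
j=8: r + 7k = 2086.879333… → ⌈·⌉ = 2087
j=9: r + 8k = 2348.712666… → ⌈·⌉ = 2349
j=10: r + 9k = 2610.546 → ⌈·⌉ = 2611
j=11: r + 10k = 2872.379333… → ⌈·⌉ = 2873
j=12: r + 11k = 3134.212666… → ⌈·⌉ = 3135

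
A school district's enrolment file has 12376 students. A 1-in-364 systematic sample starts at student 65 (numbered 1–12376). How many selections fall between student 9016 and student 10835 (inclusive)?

k = 364
First selection ≥ 9016: 65 + ⌈(9016−65)/364⌉·364 = 65 + 25×364 = 9165
Last selection ≤ 10835: 65 + ⌊(10835−65)/364⌋·364 = 65 + 29×364 = 10621
Count = 29 − 25 + 1 = 5

5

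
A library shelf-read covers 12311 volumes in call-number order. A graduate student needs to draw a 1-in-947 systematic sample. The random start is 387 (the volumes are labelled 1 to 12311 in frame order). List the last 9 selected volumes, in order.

5th selection = 387 + 4×947 = 4175
6th: 4175 + 947 = 5122
7th: 5122 + 947 = 6069
8th: 6069 + 947 = 7016
9th: 7016 + 947 = 7963
10th: 7963 + 947 = 8910
11th: 8910 + 947 = 9857
12th: 9857 + 947 = 10804
13th: 10804 + 947 = 11751

4175, 5122, 6069, 7016, 7963, 8910, 9857, 10804, 11751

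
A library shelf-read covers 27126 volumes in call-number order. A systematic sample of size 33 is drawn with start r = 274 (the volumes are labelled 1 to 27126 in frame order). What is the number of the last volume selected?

26578

k = 27126/33 = 822
33rd selection = r + (33−1)·k = 274 + 32×822 = 274 + 26304 = 26578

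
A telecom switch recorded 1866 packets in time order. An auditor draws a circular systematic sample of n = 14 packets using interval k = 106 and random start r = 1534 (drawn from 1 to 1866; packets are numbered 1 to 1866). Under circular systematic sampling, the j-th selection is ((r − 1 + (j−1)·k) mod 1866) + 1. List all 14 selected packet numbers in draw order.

Selection 1: 1534
Selection 2: 1534 + 106 = 1640
Selection 3: 1640 + 106 = 1746
Selection 4: 1746 + 106 = 1852
Selection 5: 1852 + 106 = 1958 → 1958 − 1866 = 92
Selection 6: 92 + 106 = 198
Selection 7: 198 + 106 = 304
Selection 8: 304 + 106 = 410
Selection 9: 410 + 106 = 516
Selection 10: 516 + 106 = 622
Selection 11: 622 + 106 = 728
Selection 12: 728 + 106 = 834
Selection 13: 834 + 106 = 940
Selection 14: 940 + 106 = 1046

1534, 1640, 1746, 1852, 92, 198, 304, 410, 516, 622, 728, 834, 940, 1046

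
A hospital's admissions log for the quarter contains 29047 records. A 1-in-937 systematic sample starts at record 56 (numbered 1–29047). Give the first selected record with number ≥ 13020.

13174

k = 937
Steps past start: ⌈(13020 − 56)/937⌉ = ⌈12964/937⌉ = 14
Selected record: 56 + 14×937 = 13174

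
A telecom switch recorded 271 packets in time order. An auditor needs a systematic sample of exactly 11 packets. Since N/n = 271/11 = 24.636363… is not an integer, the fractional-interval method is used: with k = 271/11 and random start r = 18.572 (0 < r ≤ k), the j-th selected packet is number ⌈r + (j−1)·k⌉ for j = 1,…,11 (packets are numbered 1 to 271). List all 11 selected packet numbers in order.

j=1: r + 0k = 18.572 → ⌈·⌉ = 19
j=2: r + 1k = 43.208363… → ⌈·⌉ = 44
j=3: r + 2k = 67.844727… → ⌈·⌉ = 68
j=4: r + 3k = 92.481090… → ⌈·⌉ = 93
j=5: r + 4k = 117.117454… → ⌈·⌉ = 118
j=6: r + 5k = 141.753818… → ⌈·⌉ = 142
j=7: r + 6k = 166.390181… → ⌈·⌉ = 167
j=8: r + 7k = 191.026545… → ⌈·⌉ = 192
j=9: r + 8k = 215.662909… → ⌈·⌉ = 216
j=10: r + 9k = 240.299272… → ⌈·⌉ = 241
j=11: r + 10k = 264.935636… → ⌈·⌉ = 265

19, 44, 68, 93, 118, 142, 167, 192, 216, 241, 265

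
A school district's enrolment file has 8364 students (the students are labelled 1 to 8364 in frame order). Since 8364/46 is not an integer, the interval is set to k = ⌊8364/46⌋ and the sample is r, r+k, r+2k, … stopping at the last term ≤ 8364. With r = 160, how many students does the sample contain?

46

k = ⌊8364/46⌋ = 181
Achieved size = ⌊(8364 − 160)/181⌋ + 1 = ⌊8204/181⌋ + 1 = 45 + 1 = 46
(last selection: 160 + 45×181 = 8305 ≤ 8364; next would be 8486 > 8364)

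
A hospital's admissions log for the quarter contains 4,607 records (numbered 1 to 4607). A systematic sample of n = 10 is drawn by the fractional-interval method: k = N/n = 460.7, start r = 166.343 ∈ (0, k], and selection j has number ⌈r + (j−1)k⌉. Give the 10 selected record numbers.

167, 628, 1088, 1549, 2010, 2470, 2931, 3392, 3852, 4313

j=1: r + 0k = 166.343 → ⌈·⌉ = 167
j=2: r + 1k = 627.043 → ⌈·⌉ = 628
j=3: r + 2k = 1087.743 → ⌈·⌉ = 1088
j=4: r + 3k = 1548.443 → ⌈·⌉ = 1549
j=5: r + 4k = 2009.143 → ⌈·⌉ = 2010
j=6: r + 5k = 2469.843 → ⌈·⌉ = 2470
j=7: r + 6k = 2930.543 → ⌈·⌉ = 2931
j=8: r + 7k = 3391.243 → ⌈·⌉ = 3392
j=9: r + 8k = 3851.943 → ⌈·⌉ = 3852
j=10: r + 9k = 4312.643 → ⌈·⌉ = 4313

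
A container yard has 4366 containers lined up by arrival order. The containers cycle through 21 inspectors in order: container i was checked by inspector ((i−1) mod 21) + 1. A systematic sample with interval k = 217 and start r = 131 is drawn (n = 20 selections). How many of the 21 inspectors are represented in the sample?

Consecutive selections differ by k = 217, so their inspector numbers differ by 217 mod 21 = 7.
gcd(217, 21) = 7, so the sample visits 21/7 = 3 distinct residues mod 21.
Start 131 is inspector 5; the inspectors hit are 5, 12, 19.

3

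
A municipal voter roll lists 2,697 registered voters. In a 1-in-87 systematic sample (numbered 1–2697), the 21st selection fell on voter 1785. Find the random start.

k = 87
r = 1785 − (21−1)×87 = 1785 − 1740 = 45

45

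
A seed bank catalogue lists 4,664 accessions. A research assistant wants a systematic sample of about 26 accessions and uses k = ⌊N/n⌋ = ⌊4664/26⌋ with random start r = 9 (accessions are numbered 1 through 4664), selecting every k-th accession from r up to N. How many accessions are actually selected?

k = ⌊4664/26⌋ = 179
Achieved size = ⌊(4664 − 9)/179⌋ + 1 = ⌊4655/179⌋ + 1 = 26 + 1 = 27
(last selection: 9 + 26×179 = 4663 ≤ 4664; next would be 4842 > 4664)

27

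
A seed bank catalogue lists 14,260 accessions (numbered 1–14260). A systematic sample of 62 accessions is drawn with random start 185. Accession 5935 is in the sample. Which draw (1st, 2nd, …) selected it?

k = 14260/62 = 230
position = (5935 − 185)/230 + 1 = 5750/230 + 1 = 25 + 1 = 26

26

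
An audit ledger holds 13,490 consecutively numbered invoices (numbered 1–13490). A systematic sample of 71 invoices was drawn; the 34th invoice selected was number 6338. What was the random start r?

68

k = 13490/71 = 190
r = 6338 − (34−1)×190 = 6338 − 6270 = 68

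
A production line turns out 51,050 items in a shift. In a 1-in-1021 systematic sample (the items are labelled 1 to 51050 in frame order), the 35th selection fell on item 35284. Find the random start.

570

k = 1021
r = 35284 − (35−1)×1021 = 35284 − 34714 = 570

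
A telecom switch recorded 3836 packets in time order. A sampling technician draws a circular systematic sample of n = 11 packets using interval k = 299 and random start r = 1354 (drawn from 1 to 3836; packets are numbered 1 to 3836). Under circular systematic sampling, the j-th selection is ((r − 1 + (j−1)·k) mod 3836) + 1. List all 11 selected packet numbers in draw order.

1354, 1653, 1952, 2251, 2550, 2849, 3148, 3447, 3746, 209, 508

Selection 1: 1354
Selection 2: 1354 + 299 = 1653
Selection 3: 1653 + 299 = 1952
Selection 4: 1952 + 299 = 2251
Selection 5: 2251 + 299 = 2550
Selection 6: 2550 + 299 = 2849
Selection 7: 2849 + 299 = 3148
Selection 8: 3148 + 299 = 3447
Selection 9: 3447 + 299 = 3746
Selection 10: 3746 + 299 = 4045 → 4045 − 3836 = 209
Selection 11: 209 + 299 = 508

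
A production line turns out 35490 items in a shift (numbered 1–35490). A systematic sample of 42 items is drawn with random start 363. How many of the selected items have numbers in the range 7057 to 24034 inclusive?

k = 35490/42 = 845
First selection ≥ 7057: 363 + ⌈(7057−363)/845⌉·845 = 363 + 8×845 = 7123
Last selection ≤ 24034: 363 + ⌊(24034−363)/845⌋·845 = 363 + 28×845 = 24023
Count = 28 − 8 + 1 = 21

21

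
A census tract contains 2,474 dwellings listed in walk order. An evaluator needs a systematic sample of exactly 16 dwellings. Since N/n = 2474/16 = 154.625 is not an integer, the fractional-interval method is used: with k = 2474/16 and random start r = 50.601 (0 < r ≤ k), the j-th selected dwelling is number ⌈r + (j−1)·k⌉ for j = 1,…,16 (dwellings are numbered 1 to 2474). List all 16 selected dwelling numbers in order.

j=1: r + 0k = 50.601 → ⌈·⌉ = 51
j=2: r + 1k = 205.226 → ⌈·⌉ = 206
j=3: r + 2k = 359.851 → ⌈·⌉ = 360
j=4: r + 3k = 514.476 → ⌈·⌉ = 515
j=5: r + 4k = 669.101 → ⌈·⌉ = 670
j=6: r + 5k = 823.726 → ⌈·⌉ = 824
j=7: r + 6k = 978.351 → ⌈·⌉ = 979
j=8: r + 7k = 1132.976 → ⌈·⌉ = 1133
j=9: r + 8k = 1287.601 → ⌈·⌉ = 1288
j=10: r + 9k = 1442.226 → ⌈·⌉ = 1443
j=11: r + 10k = 1596.851 → ⌈·⌉ = 1597
j=12: r + 11k = 1751.476 → ⌈·⌉ = 1752
j=13: r + 12k = 1906.101 → ⌈·⌉ = 1907
j=14: r + 13k = 2060.726 → ⌈·⌉ = 2061
j=15: r + 14k = 2215.351 → ⌈·⌉ = 2216
j=16: r + 15k = 2369.976 → ⌈·⌉ = 2370

51, 206, 360, 515, 670, 824, 979, 1133, 1288, 1443, 1597, 1752, 1907, 2061, 2216, 2370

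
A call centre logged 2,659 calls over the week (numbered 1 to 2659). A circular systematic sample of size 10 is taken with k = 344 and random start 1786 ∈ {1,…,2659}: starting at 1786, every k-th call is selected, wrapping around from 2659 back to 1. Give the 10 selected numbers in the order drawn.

Selection 1: 1786
Selection 2: 1786 + 344 = 2130
Selection 3: 2130 + 344 = 2474
Selection 4: 2474 + 344 = 2818 → 2818 − 2659 = 159
Selection 5: 159 + 344 = 503
Selection 6: 503 + 344 = 847
Selection 7: 847 + 344 = 1191
Selection 8: 1191 + 344 = 1535
Selection 9: 1535 + 344 = 1879
Selection 10: 1879 + 344 = 2223

1786, 2130, 2474, 159, 503, 847, 1191, 1535, 1879, 2223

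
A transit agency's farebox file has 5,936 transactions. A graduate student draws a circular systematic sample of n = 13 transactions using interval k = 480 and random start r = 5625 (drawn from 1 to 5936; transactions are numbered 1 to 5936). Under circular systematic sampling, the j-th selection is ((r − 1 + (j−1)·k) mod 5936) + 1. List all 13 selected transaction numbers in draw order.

5625, 169, 649, 1129, 1609, 2089, 2569, 3049, 3529, 4009, 4489, 4969, 5449

Selection 1: 5625
Selection 2: 5625 + 480 = 6105 → 6105 − 5936 = 169
Selection 3: 169 + 480 = 649
Selection 4: 649 + 480 = 1129
Selection 5: 1129 + 480 = 1609
Selection 6: 1609 + 480 = 2089
Selection 7: 2089 + 480 = 2569
Selection 8: 2569 + 480 = 3049
Selection 9: 3049 + 480 = 3529
Selection 10: 3529 + 480 = 4009
Selection 11: 4009 + 480 = 4489
Selection 12: 4489 + 480 = 4969
Selection 13: 4969 + 480 = 5449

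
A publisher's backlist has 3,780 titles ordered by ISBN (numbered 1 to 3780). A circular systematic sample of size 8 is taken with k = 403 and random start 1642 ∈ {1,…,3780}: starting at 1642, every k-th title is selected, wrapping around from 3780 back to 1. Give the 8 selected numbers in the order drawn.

Selection 1: 1642
Selection 2: 1642 + 403 = 2045
Selection 3: 2045 + 403 = 2448
Selection 4: 2448 + 403 = 2851
Selection 5: 2851 + 403 = 3254
Selection 6: 3254 + 403 = 3657
Selection 7: 3657 + 403 = 4060 → 4060 − 3780 = 280
Selection 8: 280 + 403 = 683

1642, 2045, 2448, 2851, 3254, 3657, 280, 683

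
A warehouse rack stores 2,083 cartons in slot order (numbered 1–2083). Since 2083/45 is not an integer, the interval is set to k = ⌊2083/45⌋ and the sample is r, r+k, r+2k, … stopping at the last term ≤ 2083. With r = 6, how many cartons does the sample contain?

46

k = ⌊2083/45⌋ = 46
Achieved size = ⌊(2083 − 6)/46⌋ + 1 = ⌊2077/46⌋ + 1 = 45 + 1 = 46
(last selection: 6 + 45×46 = 2076 ≤ 2083; next would be 2122 > 2083)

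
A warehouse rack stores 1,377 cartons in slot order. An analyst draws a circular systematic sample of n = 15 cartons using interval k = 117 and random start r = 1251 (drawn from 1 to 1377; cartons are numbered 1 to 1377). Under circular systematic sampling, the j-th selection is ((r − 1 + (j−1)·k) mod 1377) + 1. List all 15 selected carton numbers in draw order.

Selection 1: 1251
Selection 2: 1251 + 117 = 1368
Selection 3: 1368 + 117 = 1485 → 1485 − 1377 = 108
Selection 4: 108 + 117 = 225
Selection 5: 225 + 117 = 342
Selection 6: 342 + 117 = 459
Selection 7: 459 + 117 = 576
Selection 8: 576 + 117 = 693
Selection 9: 693 + 117 = 810
Selection 10: 810 + 117 = 927
Selection 11: 927 + 117 = 1044
Selection 12: 1044 + 117 = 1161
Selection 13: 1161 + 117 = 1278
Selection 14: 1278 + 117 = 1395 → 1395 − 1377 = 18
Selection 15: 18 + 117 = 135

1251, 1368, 108, 225, 342, 459, 576, 693, 810, 927, 1044, 1161, 1278, 18, 135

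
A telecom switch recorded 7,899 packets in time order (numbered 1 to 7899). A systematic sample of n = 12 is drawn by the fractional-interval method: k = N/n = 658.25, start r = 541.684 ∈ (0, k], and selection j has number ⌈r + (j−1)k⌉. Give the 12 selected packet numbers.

j=1: r + 0k = 541.684 → ⌈·⌉ = 542
j=2: r + 1k = 1199.934 → ⌈·⌉ = 1200
j=3: r + 2k = 1858.184 → ⌈·⌉ = 1859
j=4: r + 3k = 2516.434 → ⌈·⌉ = 2517
j=5: r + 4k = 3174.684 → ⌈·⌉ = 3175
j=6: r + 5k = 3832.934 → ⌈·⌉ = 3833
j=7: r + 6k = 4491.184 → ⌈·⌉ = 4492
j=8: r + 7k = 5149.434 → ⌈·⌉ = 5150
j=9: r + 8k = 5807.684 → ⌈·⌉ = 5808
j=10: r + 9k = 6465.934 → ⌈·⌉ = 6466
j=11: r + 10k = 7124.184 → ⌈·⌉ = 7125
j=12: r + 11k = 7782.434 → ⌈·⌉ = 7783

542, 1200, 1859, 2517, 3175, 3833, 4492, 5150, 5808, 6466, 7125, 7783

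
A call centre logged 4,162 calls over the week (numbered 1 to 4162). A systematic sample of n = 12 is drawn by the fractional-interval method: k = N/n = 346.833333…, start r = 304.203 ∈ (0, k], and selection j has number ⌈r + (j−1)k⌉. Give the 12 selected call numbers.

j=1: r + 0k = 304.203 → ⌈·⌉ = 305
j=2: r + 1k = 651.036333… → ⌈·⌉ = 652
j=3: r + 2k = 997.869666… → ⌈·⌉ = 998
j=4: r + 3k = 1344.703 → ⌈·⌉ = 1345
j=5: r + 4k = 1691.536333… → ⌈·⌉ = 1692
j=6: r + 5k = 2038.369666… → ⌈·⌉ = 2039
j=7: r + 6k = 2385.203 → ⌈·⌉ = 2386
j=8: r + 7k = 2732.036333… → ⌈·⌉ = 2733
j=9: r + 8k = 3078.869666… → ⌈·⌉ = 3079
j=10: r + 9k = 3425.703 → ⌈·⌉ = 3426
j=11: r + 10k = 3772.536333… → ⌈·⌉ = 3773
j=12: r + 11k = 4119.369666… → ⌈·⌉ = 4120

305, 652, 998, 1345, 1692, 2039, 2386, 2733, 3079, 3426, 3773, 4120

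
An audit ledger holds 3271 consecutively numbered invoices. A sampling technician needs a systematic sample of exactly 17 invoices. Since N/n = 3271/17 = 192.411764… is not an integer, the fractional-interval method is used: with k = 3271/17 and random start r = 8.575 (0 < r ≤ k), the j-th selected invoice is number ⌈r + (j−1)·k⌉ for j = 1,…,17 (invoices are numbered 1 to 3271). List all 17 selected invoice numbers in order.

9, 201, 394, 586, 779, 971, 1164, 1356, 1548, 1741, 1933, 2126, 2318, 2510, 2703, 2895, 3088

j=1: r + 0k = 8.575 → ⌈·⌉ = 9
j=2: r + 1k = 200.986764… → ⌈·⌉ = 201
j=3: r + 2k = 393.398529… → ⌈·⌉ = 394
j=4: r + 3k = 585.810294… → ⌈·⌉ = 586
j=5: r + 4k = 778.222058… → ⌈·⌉ = 779
j=6: r + 5k = 970.633823… → ⌈·⌉ = 971
j=7: r + 6k = 1163.045588… → ⌈·⌉ = 1164
j=8: r + 7k = 1355.457352… → ⌈·⌉ = 1356
j=9: r + 8k = 1547.869117… → ⌈·⌉ = 1548
j=10: r + 9k = 1740.280882… → ⌈·⌉ = 1741
j=11: r + 10k = 1932.692647… → ⌈·⌉ = 1933
j=12: r + 11k = 2125.104411… → ⌈·⌉ = 2126
j=13: r + 12k = 2317.516176… → ⌈·⌉ = 2318
j=14: r + 13k = 2509.927941… → ⌈·⌉ = 2510
j=15: r + 14k = 2702.339705… → ⌈·⌉ = 2703
j=16: r + 15k = 2894.751470… → ⌈·⌉ = 2895
j=17: r + 16k = 3087.163235… → ⌈·⌉ = 3088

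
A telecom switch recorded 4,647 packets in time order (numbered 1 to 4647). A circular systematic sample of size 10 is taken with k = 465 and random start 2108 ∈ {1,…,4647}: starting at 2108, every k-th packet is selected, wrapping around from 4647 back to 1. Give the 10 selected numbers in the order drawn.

2108, 2573, 3038, 3503, 3968, 4433, 251, 716, 1181, 1646

Selection 1: 2108
Selection 2: 2108 + 465 = 2573
Selection 3: 2573 + 465 = 3038
Selection 4: 3038 + 465 = 3503
Selection 5: 3503 + 465 = 3968
Selection 6: 3968 + 465 = 4433
Selection 7: 4433 + 465 = 4898 → 4898 − 4647 = 251
Selection 8: 251 + 465 = 716
Selection 9: 716 + 465 = 1181
Selection 10: 1181 + 465 = 1646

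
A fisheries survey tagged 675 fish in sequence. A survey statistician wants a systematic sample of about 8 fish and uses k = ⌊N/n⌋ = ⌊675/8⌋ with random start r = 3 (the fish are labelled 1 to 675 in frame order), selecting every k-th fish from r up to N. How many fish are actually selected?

9

k = ⌊675/8⌋ = 84
Achieved size = ⌊(675 − 3)/84⌋ + 1 = ⌊672/84⌋ + 1 = 8 + 1 = 9
(last selection: 3 + 8×84 = 675 ≤ 675; next would be 759 > 675)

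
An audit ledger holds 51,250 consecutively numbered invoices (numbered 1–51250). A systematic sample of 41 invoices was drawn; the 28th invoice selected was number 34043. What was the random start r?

k = 51250/41 = 1250
r = 34043 − (28−1)×1250 = 34043 − 33750 = 293

293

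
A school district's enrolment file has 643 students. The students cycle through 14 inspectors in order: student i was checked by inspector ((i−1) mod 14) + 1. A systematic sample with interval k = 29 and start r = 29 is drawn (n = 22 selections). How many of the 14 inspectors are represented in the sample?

14

Consecutive selections differ by k = 29, so their inspector numbers differ by 29 mod 14 = 1.
gcd(29, 14) = 1, so the sample visits 14/1 = 14 distinct residues mod 14.
Start 29 is inspector 1; the inspectors hit are 1, 2, 3, 4, 5, 6, 7, 8, 9, 10, 11, 12, 13, 14.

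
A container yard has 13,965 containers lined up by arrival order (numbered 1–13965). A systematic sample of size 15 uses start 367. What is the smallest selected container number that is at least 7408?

k = 13965/15 = 931
Steps past start: ⌈(7408 − 367)/931⌉ = ⌈7041/931⌉ = 8
Selected container: 367 + 8×931 = 7815

7815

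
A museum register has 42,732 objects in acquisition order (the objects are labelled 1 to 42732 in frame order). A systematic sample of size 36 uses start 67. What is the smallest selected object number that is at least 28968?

29742

k = 42732/36 = 1187
Steps past start: ⌈(28968 − 67)/1187⌉ = ⌈28901/1187⌉ = 25
Selected object: 67 + 25×1187 = 29742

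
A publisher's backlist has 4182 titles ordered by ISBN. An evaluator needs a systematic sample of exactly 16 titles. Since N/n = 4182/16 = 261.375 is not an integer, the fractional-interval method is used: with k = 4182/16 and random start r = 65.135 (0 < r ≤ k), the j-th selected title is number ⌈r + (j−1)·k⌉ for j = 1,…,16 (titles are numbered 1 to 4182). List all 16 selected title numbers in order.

j=1: r + 0k = 65.135 → ⌈·⌉ = 66
j=2: r + 1k = 326.51 → ⌈·⌉ = 327
j=3: r + 2k = 587.885 → ⌈·⌉ = 588
j=4: r + 3k = 849.26 → ⌈·⌉ = 850
j=5: r + 4k = 1110.635 → ⌈·⌉ = 1111
j=6: r + 5k = 1372.01 → ⌈·⌉ = 1373
j=7: r + 6k = 1633.385 → ⌈·⌉ = 1634
j=8: r + 7k = 1894.76 → ⌈·⌉ = 1895
j=9: r + 8k = 2156.135 → ⌈·⌉ = 2157
j=10: r + 9k = 2417.51 → ⌈·⌉ = 2418
j=11: r + 10k = 2678.885 → ⌈·⌉ = 2679
j=12: r + 11k = 2940.26 → ⌈·⌉ = 2941
j=13: r + 12k = 3201.635 → ⌈·⌉ = 3202
j=14: r + 13k = 3463.01 → ⌈·⌉ = 3464
j=15: r + 14k = 3724.385 → ⌈·⌉ = 3725
j=16: r + 15k = 3985.76 → ⌈·⌉ = 3986

66, 327, 588, 850, 1111, 1373, 1634, 1895, 2157, 2418, 2679, 2941, 3202, 3464, 3725, 3986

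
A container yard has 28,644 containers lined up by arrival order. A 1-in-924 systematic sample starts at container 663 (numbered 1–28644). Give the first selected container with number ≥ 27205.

k = 924
Steps past start: ⌈(27205 − 663)/924⌉ = ⌈26542/924⌉ = 29
Selected container: 663 + 29×924 = 27459

27459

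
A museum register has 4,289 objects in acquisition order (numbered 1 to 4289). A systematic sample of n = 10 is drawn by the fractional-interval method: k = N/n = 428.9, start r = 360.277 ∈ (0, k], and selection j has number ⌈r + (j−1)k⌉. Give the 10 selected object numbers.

361, 790, 1219, 1647, 2076, 2505, 2934, 3363, 3792, 4221

j=1: r + 0k = 360.277 → ⌈·⌉ = 361
j=2: r + 1k = 789.177 → ⌈·⌉ = 790
j=3: r + 2k = 1218.077 → ⌈·⌉ = 1219
j=4: r + 3k = 1646.977 → ⌈·⌉ = 1647
j=5: r + 4k = 2075.877 → ⌈·⌉ = 2076
j=6: r + 5k = 2504.777 → ⌈·⌉ = 2505
j=7: r + 6k = 2933.677 → ⌈·⌉ = 2934
j=8: r + 7k = 3362.577 → ⌈·⌉ = 3363
j=9: r + 8k = 3791.477 → ⌈·⌉ = 3792
j=10: r + 9k = 4220.377 → ⌈·⌉ = 4221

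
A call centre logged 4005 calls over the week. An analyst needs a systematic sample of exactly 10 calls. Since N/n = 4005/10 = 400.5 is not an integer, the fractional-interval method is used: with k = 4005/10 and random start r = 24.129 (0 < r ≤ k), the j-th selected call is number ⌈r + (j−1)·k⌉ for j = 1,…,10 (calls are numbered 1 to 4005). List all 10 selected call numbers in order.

25, 425, 826, 1226, 1627, 2027, 2428, 2828, 3229, 3629

j=1: r + 0k = 24.129 → ⌈·⌉ = 25
j=2: r + 1k = 424.629 → ⌈·⌉ = 425
j=3: r + 2k = 825.129 → ⌈·⌉ = 826
j=4: r + 3k = 1225.629 → ⌈·⌉ = 1226
j=5: r + 4k = 1626.129 → ⌈·⌉ = 1627
j=6: r + 5k = 2026.629 → ⌈·⌉ = 2027
j=7: r + 6k = 2427.129 → ⌈·⌉ = 2428
j=8: r + 7k = 2827.629 → ⌈·⌉ = 2828
j=9: r + 8k = 3228.129 → ⌈·⌉ = 3229
j=10: r + 9k = 3628.629 → ⌈·⌉ = 3629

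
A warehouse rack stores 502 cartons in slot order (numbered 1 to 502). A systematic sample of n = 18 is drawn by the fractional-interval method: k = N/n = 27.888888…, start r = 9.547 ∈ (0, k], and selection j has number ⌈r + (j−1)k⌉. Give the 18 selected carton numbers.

j=1: r + 0k = 9.547 → ⌈·⌉ = 10
j=2: r + 1k = 37.435888… → ⌈·⌉ = 38
j=3: r + 2k = 65.324777… → ⌈·⌉ = 66
j=4: r + 3k = 93.213666… → ⌈·⌉ = 94
j=5: r + 4k = 121.102555… → ⌈·⌉ = 122
j=6: r + 5k = 148.991444… → ⌈·⌉ = 149
j=7: r + 6k = 176.880333… → ⌈·⌉ = 177
j=8: r + 7k = 204.769222… → ⌈·⌉ = 205
j=9: r + 8k = 232.658111… → ⌈·⌉ = 233
j=10: r + 9k = 260.547 → ⌈·⌉ = 261
j=11: r + 10k = 288.435888… → ⌈·⌉ = 289
j=12: r + 11k = 316.324777… → ⌈·⌉ = 317
j=13: r + 12k = 344.213666… → ⌈·⌉ = 345
j=14: r + 13k = 372.102555… → ⌈·⌉ = 373
j=15: r + 14k = 399.991444… → ⌈·⌉ = 400
j=16: r + 15k = 427.880333… → ⌈·⌉ = 428
j=17: r + 16k = 455.769222… → ⌈·⌉ = 456
j=18: r + 17k = 483.658111… → ⌈·⌉ = 484

10, 38, 66, 94, 122, 149, 177, 205, 233, 261, 289, 317, 345, 373, 400, 428, 456, 484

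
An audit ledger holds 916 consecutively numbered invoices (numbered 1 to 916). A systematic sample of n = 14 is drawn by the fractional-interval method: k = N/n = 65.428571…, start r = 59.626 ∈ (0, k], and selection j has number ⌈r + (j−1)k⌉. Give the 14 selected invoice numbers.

j=1: r + 0k = 59.626 → ⌈·⌉ = 60
j=2: r + 1k = 125.054571… → ⌈·⌉ = 126
j=3: r + 2k = 190.483142… → ⌈·⌉ = 191
j=4: r + 3k = 255.911714… → ⌈·⌉ = 256
j=5: r + 4k = 321.340285… → ⌈·⌉ = 322
j=6: r + 5k = 386.768857… → ⌈·⌉ = 387
j=7: r + 6k = 452.197428… → ⌈·⌉ = 453
j=8: r + 7k = 517.626 → ⌈·⌉ = 518
j=9: r + 8k = 583.054571… → ⌈·⌉ = 584
j=10: r + 9k = 648.483142… → ⌈·⌉ = 649
j=11: r + 10k = 713.911714… → ⌈·⌉ = 714
j=12: r + 11k = 779.340285… → ⌈·⌉ = 780
j=13: r + 12k = 844.768857… → ⌈·⌉ = 845
j=14: r + 13k = 910.197428… → ⌈·⌉ = 911

60, 126, 191, 256, 322, 387, 453, 518, 584, 649, 714, 780, 845, 911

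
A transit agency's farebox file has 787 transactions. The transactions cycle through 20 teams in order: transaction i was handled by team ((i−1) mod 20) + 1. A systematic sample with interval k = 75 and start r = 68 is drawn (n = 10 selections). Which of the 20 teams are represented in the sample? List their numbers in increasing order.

Consecutive selections differ by k = 75, so their team numbers differ by 75 mod 20 = 15.
gcd(75, 20) = 5, so the sample visits 20/5 = 4 distinct residues mod 20.
Start 68 is team 8; the teams hit are 3, 8, 13, 18.

3, 8, 13, 18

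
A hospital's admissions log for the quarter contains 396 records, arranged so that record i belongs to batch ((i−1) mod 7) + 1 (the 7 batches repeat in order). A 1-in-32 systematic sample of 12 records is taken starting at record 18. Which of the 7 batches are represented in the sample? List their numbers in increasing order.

1, 2, 3, 4, 5, 6, 7

Consecutive selections differ by k = 32, so their batch numbers differ by 32 mod 7 = 4.
gcd(32, 7) = 1, so the sample visits 7/1 = 7 distinct residues mod 7.
Start 18 is batch 4; the batches hit are 1, 2, 3, 4, 5, 6, 7.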